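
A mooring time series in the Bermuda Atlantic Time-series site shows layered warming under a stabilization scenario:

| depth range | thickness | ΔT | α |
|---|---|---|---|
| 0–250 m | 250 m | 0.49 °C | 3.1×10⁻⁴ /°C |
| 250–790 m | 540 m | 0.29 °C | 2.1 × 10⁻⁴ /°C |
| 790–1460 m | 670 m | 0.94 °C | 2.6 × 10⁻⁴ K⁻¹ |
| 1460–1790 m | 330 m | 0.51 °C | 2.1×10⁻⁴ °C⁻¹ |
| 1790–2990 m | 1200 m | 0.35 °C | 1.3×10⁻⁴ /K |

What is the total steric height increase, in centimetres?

about 32 cm

0–250 m: 0.49 × 3.1×10⁻⁴ × 250 = 0.037975 m
Layer 2: 0.29 × 2.1×10⁻⁴ × 540 = 0.032886 m
Layer 3: 670 × 2.6×10⁻⁴ × 0.94 = 0.163748 m
0.51 × 330 × 2.1×10⁻⁴ = 0.035343 m
1790–2990 m: 1200 × 1.3×10⁻⁴ × 0.35 = 0.05460 m
Δh = 0.037975 + 0.032886 + 0.163748 + 0.035343 + 0.05460 = 0.324552 m ≈ 32 cm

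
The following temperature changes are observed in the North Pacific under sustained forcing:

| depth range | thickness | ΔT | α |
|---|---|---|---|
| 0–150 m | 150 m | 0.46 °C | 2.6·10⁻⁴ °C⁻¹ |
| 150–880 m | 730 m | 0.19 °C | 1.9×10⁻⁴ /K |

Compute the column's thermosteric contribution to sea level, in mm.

44 mm

2.6×10⁻⁴ × 0.46 × 150 = 0.01794 m
Layer 2: 1.9×10⁻⁴ × 0.19 × 730 = 0.026353 m
Δh = 0.01794 + 0.026353 = 0.044293 m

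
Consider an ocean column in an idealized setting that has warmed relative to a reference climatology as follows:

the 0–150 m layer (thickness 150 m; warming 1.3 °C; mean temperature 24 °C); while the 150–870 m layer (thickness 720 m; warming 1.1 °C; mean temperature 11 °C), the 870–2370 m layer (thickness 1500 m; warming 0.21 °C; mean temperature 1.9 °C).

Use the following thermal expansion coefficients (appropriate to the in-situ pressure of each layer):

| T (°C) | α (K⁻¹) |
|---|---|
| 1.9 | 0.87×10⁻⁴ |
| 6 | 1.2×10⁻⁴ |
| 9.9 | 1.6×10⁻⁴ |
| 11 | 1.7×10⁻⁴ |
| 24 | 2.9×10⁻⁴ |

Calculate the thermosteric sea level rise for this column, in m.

Layer 1 at 24 °C → α = 2.9×10⁻⁴ K⁻¹
Layer 2 at 11 °C → α = 1.7×10⁻⁴ K⁻¹
Layer 3 at 1.9 °C → α = 0.87×10⁻⁴ K⁻¹
2.9×10⁻⁴ × 150 × 1.3 = 0.05655 m
150–870 m: 1.1 × 720 × 1.7×10⁻⁴ = 0.13464 m
Layer 3: 0.87×10⁻⁴ × 1500 × 0.21 = 0.027405 m
Δh = 0.05655 + 0.13464 + 0.027405 = 0.218595 m ≈ 0.219 m

Δh ≈ 0.219 m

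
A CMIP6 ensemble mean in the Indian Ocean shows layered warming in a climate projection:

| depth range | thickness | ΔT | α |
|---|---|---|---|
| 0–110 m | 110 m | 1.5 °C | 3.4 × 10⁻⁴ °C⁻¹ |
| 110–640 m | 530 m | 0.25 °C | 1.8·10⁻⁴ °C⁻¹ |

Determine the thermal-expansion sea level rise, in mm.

Layer 1: 110 × 3.4×10⁻⁴ × 1.5 = 0.05610 m
0.25 × 530 × 1.8×10⁻⁴ = 0.02385 m
Δh = 0.05610 + 0.02385 = 0.07995 m

about 80 mm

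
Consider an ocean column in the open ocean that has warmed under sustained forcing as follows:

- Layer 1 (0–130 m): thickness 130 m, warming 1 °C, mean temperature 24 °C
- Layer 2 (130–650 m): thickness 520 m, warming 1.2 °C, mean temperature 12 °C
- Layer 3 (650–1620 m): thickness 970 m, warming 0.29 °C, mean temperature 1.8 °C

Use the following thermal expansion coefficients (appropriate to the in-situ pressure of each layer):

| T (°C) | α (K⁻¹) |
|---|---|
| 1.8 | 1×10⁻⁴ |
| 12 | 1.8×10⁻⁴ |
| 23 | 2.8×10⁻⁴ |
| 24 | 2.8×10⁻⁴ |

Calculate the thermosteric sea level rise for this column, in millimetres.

Layer 1 at 24 °C → α = 2.8×10⁻⁴ K⁻¹
Layer 2 at 12 °C → α = 1.8×10⁻⁴ K⁻¹
Layer 3 at 1.8 °C → α = 1×10⁻⁴ K⁻¹
Layer 1: 1 × 2.8×10⁻⁴ × 130 = 0.03640 m
Layer 2: 1.8×10⁻⁴ × 1.2 × 520 = 0.11232 m
1×10⁻⁴ × 970 × 0.29 = 0.02813 m
Δh = 0.03640 + 0.11232 + 0.02813 = 0.17685 m

Δh ≈ 177 mm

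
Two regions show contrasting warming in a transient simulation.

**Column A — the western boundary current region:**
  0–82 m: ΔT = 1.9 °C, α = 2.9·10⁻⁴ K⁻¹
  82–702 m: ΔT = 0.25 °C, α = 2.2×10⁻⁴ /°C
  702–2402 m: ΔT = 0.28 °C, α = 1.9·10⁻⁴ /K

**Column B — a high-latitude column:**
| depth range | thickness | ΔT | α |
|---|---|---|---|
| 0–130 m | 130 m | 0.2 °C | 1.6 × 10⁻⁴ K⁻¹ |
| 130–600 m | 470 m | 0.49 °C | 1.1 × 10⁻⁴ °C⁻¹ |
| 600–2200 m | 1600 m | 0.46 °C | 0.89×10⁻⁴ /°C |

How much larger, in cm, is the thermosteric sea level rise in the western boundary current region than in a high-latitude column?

A Layer 1: 1.9 × 2.9×10⁻⁴ × 82 = 0.045182 m
A Layer 2: 0.25 × 2.2×10⁻⁴ × 620 = 0.03410 m
A Layer 3: 1700 × 0.28 × 1.9×10⁻⁴ = 0.09044 m
A total: 0.169722 m
B 130 × 0.2 × 1.6×10⁻⁴ = 0.00416 m
B 470 × 1.1×10⁻⁴ × 0.49 = 0.025333 m
B Layer 3: 0.89×10⁻⁴ × 1600 × 0.46 = 0.065504 m
B total: 0.094997 m
Difference: 0.169722 − 0.094997 = 0.074725 m

Δh_A − Δh_B ≈ 7.5 cm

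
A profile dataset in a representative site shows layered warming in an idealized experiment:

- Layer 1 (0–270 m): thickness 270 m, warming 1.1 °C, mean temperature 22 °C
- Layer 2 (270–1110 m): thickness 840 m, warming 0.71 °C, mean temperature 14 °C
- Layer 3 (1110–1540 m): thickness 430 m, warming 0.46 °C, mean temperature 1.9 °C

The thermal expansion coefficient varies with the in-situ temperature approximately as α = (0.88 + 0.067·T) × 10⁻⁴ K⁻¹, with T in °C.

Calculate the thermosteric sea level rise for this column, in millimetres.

Layer 1: α = (0.88 + 0.067×22)×10⁻⁴ = 2.354×10⁻⁴ K⁻¹
Layer 2: α = (0.88 + 0.067×14)×10⁻⁴ = 1.818×10⁻⁴ K⁻¹
Layer 3: α = (0.88 + 0.067×1.9)×10⁻⁴ = 1.0073×10⁻⁴ K⁻¹
1.1 × 270 × 2.354×10⁻⁴ = 0.0699138 m
270–1110 m: 1.818×10⁻⁴ × 840 × 0.71 = 0.10842552 m
1110–1540 m: 1.0073×10⁻⁴ × 0.46 × 430 = 0.019924394 m
Δh = 0.0699138 + 0.10842552 + 0.019924394 = 0.198263714 m

198 mm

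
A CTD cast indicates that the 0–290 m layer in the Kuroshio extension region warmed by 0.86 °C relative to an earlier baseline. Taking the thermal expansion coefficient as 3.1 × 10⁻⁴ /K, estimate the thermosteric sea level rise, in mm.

Δh ≈ 77 mm

Δh = αΔT·H = 3.1×10⁻⁴ × 0.86 × 290 = 0.077314 m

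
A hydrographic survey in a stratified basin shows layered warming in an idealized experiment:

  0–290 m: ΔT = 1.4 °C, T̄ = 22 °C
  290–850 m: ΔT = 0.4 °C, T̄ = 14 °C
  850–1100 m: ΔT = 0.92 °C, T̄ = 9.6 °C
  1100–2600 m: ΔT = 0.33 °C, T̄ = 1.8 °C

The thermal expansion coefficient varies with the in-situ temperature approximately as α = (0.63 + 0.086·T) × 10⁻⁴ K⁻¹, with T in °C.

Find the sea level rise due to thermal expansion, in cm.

Layer 1: α = (0.63 + 0.086×22)×10⁻⁴ = 2.522×10⁻⁴ K⁻¹
Layer 2: α = (0.63 + 0.086×14)×10⁻⁴ = 1.834×10⁻⁴ K⁻¹
Layer 3: α = (0.63 + 0.086×9.6)×10⁻⁴ = 1.4556×10⁻⁴ K⁻¹
Layer 4: α = (0.63 + 0.086×1.8)×10⁻⁴ = 0.7848×10⁻⁴ K⁻¹
1.4 × 2.522×10⁻⁴ × 290 = 0.1023932 m
560 × 0.4 × 1.834×10⁻⁴ = 0.0410816 m
250 × 1.4556×10⁻⁴ × 0.92 = 0.0334788 m
1100–2600 m: 1500 × 0.7848×10⁻⁴ × 0.33 = 0.0388476 m
Δh = 0.1023932 + 0.0410816 + 0.0334788 + 0.0388476 = 0.2158012 m

Δh = 21.6 cm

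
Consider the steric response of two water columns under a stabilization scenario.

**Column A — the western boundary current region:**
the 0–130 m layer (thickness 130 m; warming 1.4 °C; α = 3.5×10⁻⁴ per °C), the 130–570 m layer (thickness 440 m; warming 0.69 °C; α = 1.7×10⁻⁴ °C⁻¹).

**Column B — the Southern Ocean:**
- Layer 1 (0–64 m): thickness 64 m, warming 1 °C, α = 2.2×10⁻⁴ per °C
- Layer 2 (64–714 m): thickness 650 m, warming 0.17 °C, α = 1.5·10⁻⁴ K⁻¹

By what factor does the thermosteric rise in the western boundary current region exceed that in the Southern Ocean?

3.76

A 130 × 1.4 × 3.5×10⁻⁴ = 0.06370 m
A 1.7×10⁻⁴ × 0.69 × 440 = 0.051612 m
A total: 0.115312 m
B 2.2×10⁻⁴ × 64 × 1 = 0.01408 m
B Layer 2: 1.5×10⁻⁴ × 650 × 0.17 = 0.016575 m
B total: 0.030655 m
Ratio: 0.115312 / 0.030655 ≈ 3.762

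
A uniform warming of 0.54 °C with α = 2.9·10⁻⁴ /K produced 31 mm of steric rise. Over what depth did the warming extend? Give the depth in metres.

H = Δh/(αΔT) = 0.031 / (2.9×10⁻⁴ × 0.54) ≈ 198.0 m

about 198 m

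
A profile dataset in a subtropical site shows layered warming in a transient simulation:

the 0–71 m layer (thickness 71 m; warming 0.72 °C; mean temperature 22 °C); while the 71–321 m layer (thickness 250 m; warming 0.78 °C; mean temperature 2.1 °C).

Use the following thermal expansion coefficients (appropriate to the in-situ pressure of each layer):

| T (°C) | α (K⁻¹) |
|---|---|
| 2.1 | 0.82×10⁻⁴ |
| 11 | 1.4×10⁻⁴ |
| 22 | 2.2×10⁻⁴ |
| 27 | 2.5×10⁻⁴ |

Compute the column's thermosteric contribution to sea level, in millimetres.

Δh ≈ 27.2 mm

Layer 1 at 22 °C → α = 2.2×10⁻⁴ K⁻¹
Layer 2 at 2.1 °C → α = 0.82×10⁻⁴ K⁻¹
0–71 m: 0.72 × 71 × 2.2×10⁻⁴ = 0.0112464 m
0.78 × 250 × 0.82×10⁻⁴ = 0.01599 m
Δh = 0.0112464 + 0.01599 = 0.0272364 m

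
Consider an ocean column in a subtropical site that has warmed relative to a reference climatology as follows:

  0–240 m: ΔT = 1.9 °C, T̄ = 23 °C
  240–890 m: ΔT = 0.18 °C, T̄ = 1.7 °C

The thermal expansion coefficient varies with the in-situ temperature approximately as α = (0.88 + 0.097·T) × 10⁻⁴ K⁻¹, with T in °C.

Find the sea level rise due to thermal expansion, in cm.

Layer 1: α = (0.88 + 0.097×23)×10⁻⁴ = 3.111×10⁻⁴ K⁻¹
Layer 2: α = (0.88 + 0.097×1.7)×10⁻⁴ = 1.0449×10⁻⁴ K⁻¹
0–240 m: 3.111×10⁻⁴ × 240 × 1.9 = 0.1418616 m
0.18 × 1.0449×10⁻⁴ × 650 = 0.01222533 m
Δh = 0.1418616 + 0.01222533 = 0.15408693 m ≈ 15 cm

Δh ≈ 15 cm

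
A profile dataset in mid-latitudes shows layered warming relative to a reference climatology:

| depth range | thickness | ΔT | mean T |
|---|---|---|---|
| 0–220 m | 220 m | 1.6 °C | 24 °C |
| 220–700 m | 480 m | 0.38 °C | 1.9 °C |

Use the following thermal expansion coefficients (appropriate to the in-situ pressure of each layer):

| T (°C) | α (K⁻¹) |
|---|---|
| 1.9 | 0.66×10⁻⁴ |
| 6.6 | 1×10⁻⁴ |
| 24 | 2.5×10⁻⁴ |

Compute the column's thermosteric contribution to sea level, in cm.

Layer 1 at 24 °C → α = 2.5×10⁻⁴ K⁻¹
Layer 2 at 1.9 °C → α = 0.66×10⁻⁴ K⁻¹
Layer 1: 1.6 × 2.5×10⁻⁴ × 220 = 0.08800 m
Layer 2: 480 × 0.38 × 0.66×10⁻⁴ = 0.0120384 m
Δh = 0.08800 + 0.0120384 = 0.1000384 m ≈ 10 cm

Δh ≈ 10 cm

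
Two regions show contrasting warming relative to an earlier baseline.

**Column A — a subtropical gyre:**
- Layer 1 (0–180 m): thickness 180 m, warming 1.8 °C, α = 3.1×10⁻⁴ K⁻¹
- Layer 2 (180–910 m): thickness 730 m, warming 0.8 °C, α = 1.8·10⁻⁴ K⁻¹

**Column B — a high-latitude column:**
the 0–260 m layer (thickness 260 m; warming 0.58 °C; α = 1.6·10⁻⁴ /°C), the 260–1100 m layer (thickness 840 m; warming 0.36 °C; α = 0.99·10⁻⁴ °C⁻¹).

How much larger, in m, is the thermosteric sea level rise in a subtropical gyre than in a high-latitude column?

A Layer 1: 180 × 1.8 × 3.1×10⁻⁴ = 0.10044 m
A 180–910 m: 730 × 1.8×10⁻⁴ × 0.8 = 0.10512 m
A total: 0.20556 m
B 0.58 × 260 × 1.6×10⁻⁴ = 0.024128 m
B Layer 2: 0.36 × 840 × 0.99×10⁻⁴ = 0.0299376 m
B total: 0.0540656 m
Difference: 0.20556 − 0.0540656 = 0.1514944 m

0.15 m larger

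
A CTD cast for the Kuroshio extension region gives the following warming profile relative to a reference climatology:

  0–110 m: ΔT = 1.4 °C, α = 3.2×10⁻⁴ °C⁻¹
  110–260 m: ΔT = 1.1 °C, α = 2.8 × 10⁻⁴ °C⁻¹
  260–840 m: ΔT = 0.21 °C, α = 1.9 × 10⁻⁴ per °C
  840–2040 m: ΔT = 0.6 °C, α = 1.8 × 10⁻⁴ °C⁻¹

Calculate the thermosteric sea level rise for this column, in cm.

24.8 cm

Layer 1: 1.4 × 3.2×10⁻⁴ × 110 = 0.04928 m
110–260 m: 150 × 2.8×10⁻⁴ × 1.1 = 0.04620 m
Layer 3: 0.21 × 1.9×10⁻⁴ × 580 = 0.023142 m
Layer 4: 1.8×10⁻⁴ × 0.6 × 1200 = 0.12960 m
Δh = 0.04928 + 0.04620 + 0.023142 + 0.12960 = 0.248222 m ≈ 24.8 cm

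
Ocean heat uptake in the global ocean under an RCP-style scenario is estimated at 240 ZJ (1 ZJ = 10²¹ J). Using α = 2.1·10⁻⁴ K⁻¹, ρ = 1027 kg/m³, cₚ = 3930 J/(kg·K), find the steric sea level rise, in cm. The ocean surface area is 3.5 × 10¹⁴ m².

about 3.6 cm

Per unit area: Q = 240×10²¹ / (3.5×10¹⁴) ≈ 6.857×10⁸ J/m²
Δh = αQ/(ρcₚ) = 2.1×10⁻⁴ × 6.857×10⁸ / (1027 × 3930) ≈ 0.035677 m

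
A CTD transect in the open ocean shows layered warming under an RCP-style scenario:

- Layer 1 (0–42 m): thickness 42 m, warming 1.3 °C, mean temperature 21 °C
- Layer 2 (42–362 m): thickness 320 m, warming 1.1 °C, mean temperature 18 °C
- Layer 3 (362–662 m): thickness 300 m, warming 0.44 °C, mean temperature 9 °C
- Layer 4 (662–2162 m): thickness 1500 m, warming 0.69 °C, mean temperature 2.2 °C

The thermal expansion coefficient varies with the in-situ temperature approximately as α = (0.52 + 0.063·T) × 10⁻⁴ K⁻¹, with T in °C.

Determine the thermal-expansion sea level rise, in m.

about 0.151 m

Layer 1: α = (0.52 + 0.063×21)×10⁻⁴ = 1.843×10⁻⁴ K⁻¹
Layer 2: α = (0.52 + 0.063×18)×10⁻⁴ = 1.654×10⁻⁴ K⁻¹
Layer 3: α = (0.52 + 0.063×9)×10⁻⁴ = 1.087×10⁻⁴ K⁻¹
Layer 4: α = (0.52 + 0.063×2.2)×10⁻⁴ = 0.6586×10⁻⁴ K⁻¹
42 × 1.3 × 1.843×10⁻⁴ = 0.01006278 m
1.654×10⁻⁴ × 320 × 1.1 = 0.0582208 m
1.087×10⁻⁴ × 0.44 × 300 = 0.0143484 m
Layer 4: 0.69 × 0.6586×10⁻⁴ × 1500 = 0.0681651 m
Δh = 0.01006278 + 0.0582208 + 0.0143484 + 0.0681651 = 0.15079708 m ≈ 0.151 m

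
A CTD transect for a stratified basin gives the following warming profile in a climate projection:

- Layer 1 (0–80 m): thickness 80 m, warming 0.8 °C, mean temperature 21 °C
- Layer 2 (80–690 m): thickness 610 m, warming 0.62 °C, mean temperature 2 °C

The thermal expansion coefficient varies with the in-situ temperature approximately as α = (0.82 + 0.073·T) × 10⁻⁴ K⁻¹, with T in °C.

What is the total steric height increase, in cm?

Δh = 5.16 cm

Layer 1: α = (0.82 + 0.073×21)×10⁻⁴ = 2.353×10⁻⁴ K⁻¹
Layer 2: α = (0.82 + 0.073×2)×10⁻⁴ = 0.966×10⁻⁴ K⁻¹
Layer 1: 0.8 × 80 × 2.353×10⁻⁴ = 0.0150592 m
80–690 m: 0.62 × 0.966×10⁻⁴ × 610 = 0.03653412 m
Δh = 0.0150592 + 0.03653412 = 0.05159332 m ≈ 5.16 cm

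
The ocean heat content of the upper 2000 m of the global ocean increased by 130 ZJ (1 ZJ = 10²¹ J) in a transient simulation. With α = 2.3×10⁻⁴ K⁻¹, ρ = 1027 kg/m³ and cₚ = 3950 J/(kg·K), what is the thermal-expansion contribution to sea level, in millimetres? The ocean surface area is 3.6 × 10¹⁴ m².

20.5 mm of thermosteric rise

Per unit area: Q = 130×10²¹ / (3.6×10¹⁴) ≈ 3.611×10⁸ J/m²
Δh = αQ/(ρcₚ) = 2.3×10⁻⁴ × 3.611×10⁸ / (1027 × 3950) ≈ 0.020473 m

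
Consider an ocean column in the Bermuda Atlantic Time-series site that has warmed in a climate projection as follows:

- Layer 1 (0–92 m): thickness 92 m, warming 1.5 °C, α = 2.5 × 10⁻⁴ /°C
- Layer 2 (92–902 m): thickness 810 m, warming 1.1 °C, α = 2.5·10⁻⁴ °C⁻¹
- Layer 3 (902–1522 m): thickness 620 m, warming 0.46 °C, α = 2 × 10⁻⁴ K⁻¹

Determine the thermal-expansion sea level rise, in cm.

about 31.4 cm

0–92 m: 92 × 1.5 × 2.5×10⁻⁴ = 0.03450 m
810 × 1.1 × 2.5×10⁻⁴ = 0.22275 m
Layer 3: 2×10⁻⁴ × 620 × 0.46 = 0.05704 m
Δh = 0.03450 + 0.22275 + 0.05704 = 0.31429 m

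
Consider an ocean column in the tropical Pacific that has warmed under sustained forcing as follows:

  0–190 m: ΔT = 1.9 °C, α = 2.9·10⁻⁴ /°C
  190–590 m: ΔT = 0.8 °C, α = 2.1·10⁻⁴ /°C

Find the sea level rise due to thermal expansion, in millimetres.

Layer 1: 190 × 1.9 × 2.9×10⁻⁴ = 0.10469 m
400 × 2.1×10⁻⁴ × 0.8 = 0.06720 m
Δh = 0.10469 + 0.06720 = 0.17189 m

about 170 mm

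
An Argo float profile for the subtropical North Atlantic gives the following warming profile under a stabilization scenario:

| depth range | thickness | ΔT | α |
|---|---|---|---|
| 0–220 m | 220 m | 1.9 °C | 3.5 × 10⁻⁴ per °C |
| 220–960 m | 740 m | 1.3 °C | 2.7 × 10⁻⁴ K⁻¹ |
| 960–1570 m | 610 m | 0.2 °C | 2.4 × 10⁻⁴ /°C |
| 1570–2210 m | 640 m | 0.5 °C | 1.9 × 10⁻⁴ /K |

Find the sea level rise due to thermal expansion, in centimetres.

50 cm

3.5×10⁻⁴ × 220 × 1.9 = 0.14630 m
220–960 m: 1.3 × 740 × 2.7×10⁻⁴ = 0.25974 m
Layer 3: 2.4×10⁻⁴ × 0.2 × 610 = 0.02928 m
0.5 × 640 × 1.9×10⁻⁴ = 0.06080 m
Δh = 0.14630 + 0.25974 + 0.02928 + 0.06080 = 0.49612 m ≈ 50 cm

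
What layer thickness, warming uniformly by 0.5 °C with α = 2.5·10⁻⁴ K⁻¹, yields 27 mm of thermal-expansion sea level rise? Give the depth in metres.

about 220 m

H = Δh/(αΔT) = 0.027 / (2.5×10⁻⁴ × 0.5) = 216.0 m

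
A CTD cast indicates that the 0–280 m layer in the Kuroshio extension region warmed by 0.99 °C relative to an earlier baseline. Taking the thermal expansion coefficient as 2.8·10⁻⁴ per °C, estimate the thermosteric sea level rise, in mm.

Δh = 77.6 mm

Δh = αΔT·H = 2.8×10⁻⁴ × 0.99 × 280 = 0.077616 m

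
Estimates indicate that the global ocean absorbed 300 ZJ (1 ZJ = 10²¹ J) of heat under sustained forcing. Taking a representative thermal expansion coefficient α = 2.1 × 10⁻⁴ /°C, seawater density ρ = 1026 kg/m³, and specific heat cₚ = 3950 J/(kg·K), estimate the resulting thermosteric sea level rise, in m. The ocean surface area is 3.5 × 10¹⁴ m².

Δh = 0.0444 m

Per unit area: Q = 300×10²¹ / (3.5×10¹⁴) ≈ 8.571×10⁸ J/m²
Δh = αQ/(ρcₚ) = 2.1×10⁻⁴ × 8.571×10⁸ / (1026 × 3950) ≈ 0.044413 m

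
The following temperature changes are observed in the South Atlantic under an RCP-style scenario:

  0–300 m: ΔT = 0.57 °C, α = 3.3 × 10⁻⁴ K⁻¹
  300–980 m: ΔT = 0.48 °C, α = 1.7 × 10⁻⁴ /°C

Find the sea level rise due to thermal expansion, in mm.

Layer 1: 3.3×10⁻⁴ × 0.57 × 300 = 0.05643 m
0.48 × 1.7×10⁻⁴ × 680 = 0.055488 m
Δh = 0.05643 + 0.055488 = 0.111918 m

Δh ≈ 112 mm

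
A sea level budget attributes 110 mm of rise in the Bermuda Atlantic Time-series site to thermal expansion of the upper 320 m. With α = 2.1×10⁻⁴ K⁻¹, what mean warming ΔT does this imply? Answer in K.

about 1.64 K

ΔT = Δh/(αH) = 0.11 / (2.1×10⁻⁴ × 320) ≈ 1.637 K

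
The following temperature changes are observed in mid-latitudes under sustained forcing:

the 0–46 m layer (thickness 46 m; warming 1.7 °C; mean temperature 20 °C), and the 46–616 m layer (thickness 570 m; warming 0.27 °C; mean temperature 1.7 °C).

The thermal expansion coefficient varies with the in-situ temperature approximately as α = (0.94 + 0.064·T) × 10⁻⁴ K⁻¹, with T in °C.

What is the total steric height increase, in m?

Δh ≈ 0.034 m

Layer 1: α = (0.94 + 0.064×20)×10⁻⁴ = 2.22×10⁻⁴ K⁻¹
Layer 2: α = (0.94 + 0.064×1.7)×10⁻⁴ = 1.0488×10⁻⁴ K⁻¹
Layer 1: 1.7 × 46 × 2.22×10⁻⁴ = 0.0173604 m
0.27 × 570 × 1.0488×10⁻⁴ = 0.016141032 m
Δh = 0.0173604 + 0.016141032 = 0.033501432 m ≈ 0.034 m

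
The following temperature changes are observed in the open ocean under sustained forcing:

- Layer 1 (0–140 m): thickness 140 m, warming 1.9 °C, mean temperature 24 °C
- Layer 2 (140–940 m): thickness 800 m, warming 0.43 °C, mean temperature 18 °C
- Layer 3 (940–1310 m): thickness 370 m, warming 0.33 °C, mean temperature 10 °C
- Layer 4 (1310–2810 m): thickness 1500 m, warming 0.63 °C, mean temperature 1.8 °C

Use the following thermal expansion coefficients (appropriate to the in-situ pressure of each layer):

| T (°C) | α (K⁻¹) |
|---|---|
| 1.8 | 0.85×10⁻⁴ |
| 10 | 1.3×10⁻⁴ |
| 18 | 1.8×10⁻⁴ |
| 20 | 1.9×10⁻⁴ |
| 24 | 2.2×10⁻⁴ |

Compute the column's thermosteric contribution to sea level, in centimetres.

Layer 1 at 24 °C → α = 2.2×10⁻⁴ K⁻¹
Layer 2 at 18 °C → α = 1.8×10⁻⁴ K⁻¹
Layer 3 at 10 °C → α = 1.3×10⁻⁴ K⁻¹
Layer 4 at 1.8 °C → α = 0.85×10⁻⁴ K⁻¹
Layer 1: 1.9 × 140 × 2.2×10⁻⁴ = 0.05852 m
140–940 m: 800 × 0.43 × 1.8×10⁻⁴ = 0.06192 m
Layer 3: 1.3×10⁻⁴ × 370 × 0.33 = 0.015873 m
1500 × 0.63 × 0.85×10⁻⁴ = 0.080325 m
Δh = 0.05852 + 0.06192 + 0.015873 + 0.080325 = 0.216638 m ≈ 21.7 cm

21.7 cm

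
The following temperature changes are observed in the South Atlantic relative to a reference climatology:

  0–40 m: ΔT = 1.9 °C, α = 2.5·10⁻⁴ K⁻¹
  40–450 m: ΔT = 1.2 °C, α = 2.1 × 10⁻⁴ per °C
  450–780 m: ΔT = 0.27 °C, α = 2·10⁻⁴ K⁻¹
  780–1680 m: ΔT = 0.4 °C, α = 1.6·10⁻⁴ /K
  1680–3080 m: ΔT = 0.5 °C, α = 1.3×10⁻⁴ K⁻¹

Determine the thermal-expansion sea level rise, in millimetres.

289 mm of thermosteric rise

Layer 1: 40 × 1.9 × 2.5×10⁻⁴ = 0.01900 m
40–450 m: 410 × 1.2 × 2.1×10⁻⁴ = 0.10332 m
Layer 3: 0.27 × 2×10⁻⁴ × 330 = 0.01782 m
Layer 4: 0.4 × 900 × 1.6×10⁻⁴ = 0.05760 m
Layer 5: 0.5 × 1400 × 1.3×10⁻⁴ = 0.09100 m
Δh = 0.01900 + 0.10332 + 0.01782 + 0.05760 + 0.09100 = 0.28874 m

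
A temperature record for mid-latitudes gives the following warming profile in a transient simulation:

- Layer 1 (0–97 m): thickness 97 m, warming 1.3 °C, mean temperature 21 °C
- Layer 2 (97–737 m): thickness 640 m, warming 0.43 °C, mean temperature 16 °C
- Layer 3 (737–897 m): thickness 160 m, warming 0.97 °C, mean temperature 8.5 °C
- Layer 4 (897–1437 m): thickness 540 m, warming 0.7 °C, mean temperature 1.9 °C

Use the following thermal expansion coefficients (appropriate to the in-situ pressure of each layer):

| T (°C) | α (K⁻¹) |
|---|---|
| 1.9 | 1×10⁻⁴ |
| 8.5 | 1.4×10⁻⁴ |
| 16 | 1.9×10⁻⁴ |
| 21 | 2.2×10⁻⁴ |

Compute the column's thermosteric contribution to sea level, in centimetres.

Δh = 14 cm

Layer 1 at 21 °C → α = 2.2×10⁻⁴ K⁻¹
Layer 2 at 16 °C → α = 1.9×10⁻⁴ K⁻¹
Layer 3 at 8.5 °C → α = 1.4×10⁻⁴ K⁻¹
Layer 4 at 1.9 °C → α = 1×10⁻⁴ K⁻¹
Layer 1: 97 × 2.2×10⁻⁴ × 1.3 = 0.027742 m
Layer 2: 0.43 × 1.9×10⁻⁴ × 640 = 0.052288 m
160 × 1.4×10⁻⁴ × 0.97 = 0.021728 m
Layer 4: 540 × 1×10⁻⁴ × 0.7 = 0.03780 m
Δh = 0.027742 + 0.052288 + 0.021728 + 0.03780 = 0.139558 m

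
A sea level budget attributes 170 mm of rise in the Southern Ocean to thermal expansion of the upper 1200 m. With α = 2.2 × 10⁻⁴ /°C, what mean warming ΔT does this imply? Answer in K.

ΔT = Δh/(αH) = 0.17 / (2.2×10⁻⁴ × 1200) ≈ 0.6439 K

0.64 K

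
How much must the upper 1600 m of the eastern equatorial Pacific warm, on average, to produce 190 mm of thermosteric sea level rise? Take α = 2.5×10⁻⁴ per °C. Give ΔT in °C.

0.48 °C

ΔT = Δh/(αH) = 0.19 / (2.5×10⁻⁴ × 1600) = 0.4750 °C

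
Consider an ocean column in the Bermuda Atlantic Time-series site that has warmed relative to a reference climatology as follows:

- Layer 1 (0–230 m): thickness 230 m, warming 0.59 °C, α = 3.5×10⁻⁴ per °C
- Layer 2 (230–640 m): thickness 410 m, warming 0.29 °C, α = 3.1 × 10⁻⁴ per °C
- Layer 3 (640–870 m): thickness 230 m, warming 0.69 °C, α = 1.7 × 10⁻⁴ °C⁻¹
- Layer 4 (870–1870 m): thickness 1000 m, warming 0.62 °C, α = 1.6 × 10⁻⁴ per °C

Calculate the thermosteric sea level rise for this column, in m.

0.21 m

0–230 m: 230 × 0.59 × 3.5×10⁻⁴ = 0.047495 m
230–640 m: 0.29 × 410 × 3.1×10⁻⁴ = 0.036859 m
Layer 3: 0.69 × 230 × 1.7×10⁻⁴ = 0.026979 m
870–1870 m: 1000 × 1.6×10⁻⁴ × 0.62 = 0.09920 m
Δh = 0.047495 + 0.036859 + 0.026979 + 0.09920 = 0.210533 m ≈ 0.21 m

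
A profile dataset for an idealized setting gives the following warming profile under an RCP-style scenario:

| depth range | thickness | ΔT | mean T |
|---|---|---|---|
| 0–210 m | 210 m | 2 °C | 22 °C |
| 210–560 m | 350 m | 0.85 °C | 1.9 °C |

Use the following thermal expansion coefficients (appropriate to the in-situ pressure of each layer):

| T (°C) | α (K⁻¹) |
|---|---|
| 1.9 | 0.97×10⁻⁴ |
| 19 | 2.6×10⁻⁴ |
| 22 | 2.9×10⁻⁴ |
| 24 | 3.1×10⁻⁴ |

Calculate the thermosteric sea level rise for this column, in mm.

Layer 1 at 22 °C → α = 2.9×10⁻⁴ K⁻¹
Layer 2 at 1.9 °C → α = 0.97×10⁻⁴ K⁻¹
2.9×10⁻⁴ × 210 × 2 = 0.12180 m
0.97×10⁻⁴ × 350 × 0.85 = 0.0288575 m
Δh = 0.12180 + 0.0288575 = 0.1506575 m

151 mm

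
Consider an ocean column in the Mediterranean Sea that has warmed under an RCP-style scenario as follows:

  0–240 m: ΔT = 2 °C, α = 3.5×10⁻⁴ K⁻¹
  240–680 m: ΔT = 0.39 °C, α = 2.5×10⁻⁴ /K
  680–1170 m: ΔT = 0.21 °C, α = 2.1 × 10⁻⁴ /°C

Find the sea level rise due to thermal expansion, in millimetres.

about 233 mm

0–240 m: 240 × 3.5×10⁻⁴ × 2 = 0.16800 m
0.39 × 440 × 2.5×10⁻⁴ = 0.04290 m
0.21 × 490 × 2.1×10⁻⁴ = 0.021609 m
Δh = 0.16800 + 0.04290 + 0.021609 = 0.232509 m ≈ 233 mm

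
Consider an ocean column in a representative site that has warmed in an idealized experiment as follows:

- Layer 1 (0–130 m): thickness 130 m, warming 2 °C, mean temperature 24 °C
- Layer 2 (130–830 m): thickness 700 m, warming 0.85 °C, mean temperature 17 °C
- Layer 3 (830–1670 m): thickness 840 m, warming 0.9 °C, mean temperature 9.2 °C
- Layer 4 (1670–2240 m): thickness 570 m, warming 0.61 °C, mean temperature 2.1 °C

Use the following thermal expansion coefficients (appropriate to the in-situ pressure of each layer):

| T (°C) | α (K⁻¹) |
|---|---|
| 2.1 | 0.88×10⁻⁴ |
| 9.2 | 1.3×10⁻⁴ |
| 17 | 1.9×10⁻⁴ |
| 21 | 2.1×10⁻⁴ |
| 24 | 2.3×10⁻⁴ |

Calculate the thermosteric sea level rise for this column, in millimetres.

300 mm

Layer 1 at 24 °C → α = 2.3×10⁻⁴ K⁻¹
Layer 2 at 17 °C → α = 1.9×10⁻⁴ K⁻¹
Layer 3 at 9.2 °C → α = 1.3×10⁻⁴ K⁻¹
Layer 4 at 2.1 °C → α = 0.88×10⁻⁴ K⁻¹
0–130 m: 130 × 2 × 2.3×10⁻⁴ = 0.05980 m
1.9×10⁻⁴ × 700 × 0.85 = 0.11305 m
Layer 3: 1.3×10⁻⁴ × 0.9 × 840 = 0.09828 m
1670–2240 m: 0.88×10⁻⁴ × 0.61 × 570 = 0.0305976 m
Δh = 0.05980 + 0.11305 + 0.09828 + 0.0305976 = 0.3017276 m ≈ 300 mm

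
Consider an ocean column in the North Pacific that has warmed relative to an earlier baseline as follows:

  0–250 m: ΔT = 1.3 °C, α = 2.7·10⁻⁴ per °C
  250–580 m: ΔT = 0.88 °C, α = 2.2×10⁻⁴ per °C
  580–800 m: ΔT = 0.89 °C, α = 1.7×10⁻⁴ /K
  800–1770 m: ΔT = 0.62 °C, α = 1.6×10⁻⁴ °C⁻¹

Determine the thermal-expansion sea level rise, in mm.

Layer 1: 250 × 2.7×10⁻⁴ × 1.3 = 0.08775 m
250–580 m: 0.88 × 2.2×10⁻⁴ × 330 = 0.063888 m
220 × 1.7×10⁻⁴ × 0.89 = 0.033286 m
Layer 4: 0.62 × 970 × 1.6×10⁻⁴ = 0.096224 m
Δh = 0.08775 + 0.063888 + 0.033286 + 0.096224 = 0.281148 m

Δh = 281 mm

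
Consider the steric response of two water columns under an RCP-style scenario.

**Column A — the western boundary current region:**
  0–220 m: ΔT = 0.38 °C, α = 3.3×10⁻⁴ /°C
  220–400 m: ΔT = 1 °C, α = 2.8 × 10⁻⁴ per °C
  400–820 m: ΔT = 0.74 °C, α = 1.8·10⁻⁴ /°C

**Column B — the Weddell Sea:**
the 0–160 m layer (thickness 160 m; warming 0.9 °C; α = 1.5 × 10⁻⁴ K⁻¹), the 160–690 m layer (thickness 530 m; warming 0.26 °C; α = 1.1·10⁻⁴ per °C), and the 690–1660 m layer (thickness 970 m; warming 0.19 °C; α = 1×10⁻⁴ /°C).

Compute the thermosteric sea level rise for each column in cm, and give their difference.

A 220 × 3.3×10⁻⁴ × 0.38 = 0.027588 m
A 2.8×10⁻⁴ × 180 × 1 = 0.05040 m
A 400–820 m: 1.8×10⁻⁴ × 420 × 0.74 = 0.055944 m
A total: 0.133932 m
B 0–160 m: 0.9 × 160 × 1.5×10⁻⁴ = 0.02160 m
B Layer 2: 530 × 0.26 × 1.1×10⁻⁴ = 0.015158 m
B 0.19 × 1×10⁻⁴ × 970 = 0.01843 m
B total: 0.055188 m
Difference: 0.133932 − 0.055188 = 0.078744 m

A: 13.4 cm; B: 5.52 cm; difference 7.87 cm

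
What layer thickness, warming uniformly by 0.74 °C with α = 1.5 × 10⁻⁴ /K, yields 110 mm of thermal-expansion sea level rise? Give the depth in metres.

H = Δh/(αΔT) = 0.11 / (1.5×10⁻⁴ × 0.74) ≈ 991.0 m

about 991 m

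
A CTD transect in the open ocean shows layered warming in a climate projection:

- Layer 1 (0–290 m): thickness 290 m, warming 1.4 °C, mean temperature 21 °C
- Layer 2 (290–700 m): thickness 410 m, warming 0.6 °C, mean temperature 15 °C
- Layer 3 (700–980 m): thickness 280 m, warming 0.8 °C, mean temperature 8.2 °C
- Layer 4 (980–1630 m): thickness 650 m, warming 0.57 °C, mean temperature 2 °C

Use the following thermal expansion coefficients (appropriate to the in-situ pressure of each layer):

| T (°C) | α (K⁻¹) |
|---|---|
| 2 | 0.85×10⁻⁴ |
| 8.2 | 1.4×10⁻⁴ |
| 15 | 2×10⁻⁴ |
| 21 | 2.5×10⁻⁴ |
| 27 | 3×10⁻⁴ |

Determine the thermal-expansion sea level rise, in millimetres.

about 214 mm

Layer 1 at 21 °C → α = 2.5×10⁻⁴ K⁻¹
Layer 2 at 15 °C → α = 2×10⁻⁴ K⁻¹
Layer 3 at 8.2 °C → α = 1.4×10⁻⁴ K⁻¹
Layer 4 at 2 °C → α = 0.85×10⁻⁴ K⁻¹
0–290 m: 1.4 × 2.5×10⁻⁴ × 290 = 0.10150 m
2×10⁻⁴ × 410 × 0.6 = 0.04920 m
Layer 3: 1.4×10⁻⁴ × 280 × 0.8 = 0.03136 m
980–1630 m: 0.57 × 0.85×10⁻⁴ × 650 = 0.0314925 m
Δh = 0.10150 + 0.04920 + 0.03136 + 0.0314925 = 0.2135525 m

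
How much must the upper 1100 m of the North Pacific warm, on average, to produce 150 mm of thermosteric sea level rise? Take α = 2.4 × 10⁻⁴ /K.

ΔT ≈ 0.568 °C

ΔT = Δh/(αH) = 0.15 / (2.4×10⁻⁴ × 1100) ≈ 0.5682 °C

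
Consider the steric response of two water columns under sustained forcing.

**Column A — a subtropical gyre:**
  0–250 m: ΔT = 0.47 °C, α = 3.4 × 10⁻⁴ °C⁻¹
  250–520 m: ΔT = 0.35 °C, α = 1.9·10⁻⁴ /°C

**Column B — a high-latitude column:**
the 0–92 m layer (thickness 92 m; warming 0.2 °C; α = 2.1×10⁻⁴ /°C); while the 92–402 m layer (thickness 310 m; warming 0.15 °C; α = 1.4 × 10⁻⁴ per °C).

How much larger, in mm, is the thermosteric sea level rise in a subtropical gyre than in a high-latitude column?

Δh_A − Δh_B ≈ 48 mm

A 3.4×10⁻⁴ × 0.47 × 250 = 0.03995 m
A 250–520 m: 270 × 0.35 × 1.9×10⁻⁴ = 0.017955 m
A total: 0.057905 m
B 2.1×10⁻⁴ × 0.2 × 92 = 0.003864 m
B 92–402 m: 310 × 1.4×10⁻⁴ × 0.15 = 0.00651 m
B total: 0.010374 m
Difference: 0.057905 − 0.010374 = 0.047531 m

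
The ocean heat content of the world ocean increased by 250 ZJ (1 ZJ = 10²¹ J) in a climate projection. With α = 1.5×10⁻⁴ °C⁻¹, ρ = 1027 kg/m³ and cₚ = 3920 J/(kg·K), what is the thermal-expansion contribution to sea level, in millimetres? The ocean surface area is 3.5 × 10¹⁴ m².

Per unit area: Q = 250×10²¹ / (3.5×10¹⁴) ≈ 7.143×10⁸ J/m²
Δh = αQ/(ρcₚ) = 1.5×10⁻⁴ × 7.143×10⁸ / (1027 × 3920) ≈ 0.026614 m

about 26.6 mm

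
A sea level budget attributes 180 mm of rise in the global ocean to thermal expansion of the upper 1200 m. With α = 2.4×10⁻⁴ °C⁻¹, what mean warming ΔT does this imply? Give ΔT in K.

ΔT ≈ 0.625 K

ΔT = Δh/(αH) = 0.18 / (2.4×10⁻⁴ × 1200) = 0.6250 K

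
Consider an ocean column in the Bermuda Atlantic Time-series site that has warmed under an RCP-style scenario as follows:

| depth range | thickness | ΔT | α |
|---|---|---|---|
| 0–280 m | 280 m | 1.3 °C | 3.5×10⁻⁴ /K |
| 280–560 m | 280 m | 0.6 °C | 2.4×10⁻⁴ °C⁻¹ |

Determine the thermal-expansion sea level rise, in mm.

Δh ≈ 168 mm

Layer 1: 3.5×10⁻⁴ × 280 × 1.3 = 0.12740 m
Layer 2: 0.6 × 280 × 2.4×10⁻⁴ = 0.04032 m
Δh = 0.12740 + 0.04032 = 0.16772 m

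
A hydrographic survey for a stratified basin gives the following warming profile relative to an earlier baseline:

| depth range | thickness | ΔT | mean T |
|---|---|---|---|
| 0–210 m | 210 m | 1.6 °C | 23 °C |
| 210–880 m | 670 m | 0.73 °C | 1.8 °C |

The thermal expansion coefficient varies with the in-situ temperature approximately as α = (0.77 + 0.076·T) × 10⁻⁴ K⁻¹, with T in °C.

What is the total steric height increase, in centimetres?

Layer 1: α = (0.77 + 0.076×23)×10⁻⁴ = 2.518×10⁻⁴ K⁻¹
Layer 2: α = (0.77 + 0.076×1.8)×10⁻⁴ = 0.9068×10⁻⁴ K⁻¹
0–210 m: 210 × 1.6 × 2.518×10⁻⁴ = 0.0846048 m
210–880 m: 0.9068×10⁻⁴ × 670 × 0.73 = 0.044351588 m
Δh = 0.0846048 + 0.044351588 = 0.128956388 m

Δh ≈ 13 cm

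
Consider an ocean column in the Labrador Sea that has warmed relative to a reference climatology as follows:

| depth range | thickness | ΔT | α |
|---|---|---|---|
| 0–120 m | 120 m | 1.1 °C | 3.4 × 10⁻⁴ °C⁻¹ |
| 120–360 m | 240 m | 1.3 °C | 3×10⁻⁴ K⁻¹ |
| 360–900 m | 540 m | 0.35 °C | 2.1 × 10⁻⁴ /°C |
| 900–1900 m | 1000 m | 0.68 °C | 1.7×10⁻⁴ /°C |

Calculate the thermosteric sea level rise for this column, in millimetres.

290 mm

0–120 m: 3.4×10⁻⁴ × 120 × 1.1 = 0.04488 m
120–360 m: 240 × 3×10⁻⁴ × 1.3 = 0.09360 m
2.1×10⁻⁴ × 0.35 × 540 = 0.03969 m
Layer 4: 1000 × 0.68 × 1.7×10⁻⁴ = 0.11560 m
Δh = 0.04488 + 0.09360 + 0.03969 + 0.11560 = 0.29377 m ≈ 290 mm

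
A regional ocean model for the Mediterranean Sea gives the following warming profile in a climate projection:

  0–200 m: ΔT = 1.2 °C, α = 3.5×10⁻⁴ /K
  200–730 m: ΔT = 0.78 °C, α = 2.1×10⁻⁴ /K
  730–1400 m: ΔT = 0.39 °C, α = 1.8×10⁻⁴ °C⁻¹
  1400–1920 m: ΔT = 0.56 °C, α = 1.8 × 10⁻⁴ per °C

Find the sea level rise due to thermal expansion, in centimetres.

0–200 m: 200 × 1.2 × 3.5×10⁻⁴ = 0.08400 m
200–730 m: 530 × 2.1×10⁻⁴ × 0.78 = 0.086814 m
0.39 × 670 × 1.8×10⁻⁴ = 0.047034 m
Layer 4: 1.8×10⁻⁴ × 520 × 0.56 = 0.052416 m
Δh = 0.08400 + 0.086814 + 0.047034 + 0.052416 = 0.270264 m

about 27 cm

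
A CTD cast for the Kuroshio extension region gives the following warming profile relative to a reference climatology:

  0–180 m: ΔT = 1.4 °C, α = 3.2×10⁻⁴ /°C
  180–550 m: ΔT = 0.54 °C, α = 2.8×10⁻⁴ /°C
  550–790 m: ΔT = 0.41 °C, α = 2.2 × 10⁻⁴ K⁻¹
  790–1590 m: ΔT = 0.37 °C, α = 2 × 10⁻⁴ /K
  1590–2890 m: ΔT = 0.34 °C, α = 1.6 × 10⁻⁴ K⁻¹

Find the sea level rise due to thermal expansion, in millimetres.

180 × 3.2×10⁻⁴ × 1.4 = 0.08064 m
370 × 0.54 × 2.8×10⁻⁴ = 0.055944 m
550–790 m: 0.41 × 2.2×10⁻⁴ × 240 = 0.021648 m
Layer 4: 800 × 2×10⁻⁴ × 0.37 = 0.05920 m
Layer 5: 0.34 × 1.6×10⁻⁴ × 1300 = 0.07072 m
Δh = 0.08064 + 0.055944 + 0.021648 + 0.05920 + 0.07072 = 0.288152 m ≈ 290 mm

about 290 mm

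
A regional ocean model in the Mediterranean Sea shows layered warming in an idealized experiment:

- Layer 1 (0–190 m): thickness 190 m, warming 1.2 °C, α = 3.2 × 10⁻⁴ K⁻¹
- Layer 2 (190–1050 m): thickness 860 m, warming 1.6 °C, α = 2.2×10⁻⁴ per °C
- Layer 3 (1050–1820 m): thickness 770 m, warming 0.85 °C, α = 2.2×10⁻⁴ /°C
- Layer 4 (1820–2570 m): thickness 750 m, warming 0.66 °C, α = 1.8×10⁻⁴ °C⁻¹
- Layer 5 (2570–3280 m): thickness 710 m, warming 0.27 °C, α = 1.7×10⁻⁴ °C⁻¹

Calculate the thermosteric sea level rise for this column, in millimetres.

Layer 1: 1.2 × 3.2×10⁻⁴ × 190 = 0.07296 m
190–1050 m: 1.6 × 860 × 2.2×10⁻⁴ = 0.30272 m
2.2×10⁻⁴ × 0.85 × 770 = 0.14399 m
Layer 4: 0.66 × 750 × 1.8×10⁻⁴ = 0.08910 m
1.7×10⁻⁴ × 710 × 0.27 = 0.032589 m
Δh = 0.07296 + 0.30272 + 0.14399 + 0.08910 + 0.032589 = 0.641359 m

640 mm of thermosteric rise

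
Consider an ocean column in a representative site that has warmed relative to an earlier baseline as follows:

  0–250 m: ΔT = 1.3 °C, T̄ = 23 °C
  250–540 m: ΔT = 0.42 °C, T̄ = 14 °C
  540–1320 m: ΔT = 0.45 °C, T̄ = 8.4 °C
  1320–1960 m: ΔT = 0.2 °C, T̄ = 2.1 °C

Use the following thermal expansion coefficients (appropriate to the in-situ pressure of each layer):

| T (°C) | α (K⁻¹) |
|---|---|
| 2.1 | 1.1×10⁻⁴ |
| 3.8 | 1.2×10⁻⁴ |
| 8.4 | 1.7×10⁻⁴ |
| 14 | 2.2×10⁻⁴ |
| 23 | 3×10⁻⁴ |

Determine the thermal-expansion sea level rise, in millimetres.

Layer 1 at 23 °C → α = 3×10⁻⁴ K⁻¹
Layer 2 at 14 °C → α = 2.2×10⁻⁴ K⁻¹
Layer 3 at 8.4 °C → α = 1.7×10⁻⁴ K⁻¹
Layer 4 at 2.1 °C → α = 1.1×10⁻⁴ K⁻¹
Layer 1: 3×10⁻⁴ × 1.3 × 250 = 0.09750 m
Layer 2: 290 × 0.42 × 2.2×10⁻⁴ = 0.026796 m
780 × 0.45 × 1.7×10⁻⁴ = 0.05967 m
Layer 4: 0.2 × 1.1×10⁻⁴ × 640 = 0.01408 m
Δh = 0.09750 + 0.026796 + 0.05967 + 0.01408 = 0.198046 m ≈ 198 mm

about 198 mm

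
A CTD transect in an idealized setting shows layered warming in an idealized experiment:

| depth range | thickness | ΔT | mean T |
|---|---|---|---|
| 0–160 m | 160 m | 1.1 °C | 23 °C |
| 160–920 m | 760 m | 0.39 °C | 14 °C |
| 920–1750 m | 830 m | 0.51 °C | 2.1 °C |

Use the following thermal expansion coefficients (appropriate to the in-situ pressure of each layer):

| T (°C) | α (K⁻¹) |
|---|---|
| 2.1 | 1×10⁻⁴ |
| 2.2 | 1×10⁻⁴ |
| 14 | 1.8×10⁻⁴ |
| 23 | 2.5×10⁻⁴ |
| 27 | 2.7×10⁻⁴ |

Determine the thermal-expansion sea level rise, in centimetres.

Layer 1 at 23 °C → α = 2.5×10⁻⁴ K⁻¹
Layer 2 at 14 °C → α = 1.8×10⁻⁴ K⁻¹
Layer 3 at 2.1 °C → α = 1×10⁻⁴ K⁻¹
Layer 1: 1.1 × 160 × 2.5×10⁻⁴ = 0.04400 m
160–920 m: 760 × 1.8×10⁻⁴ × 0.39 = 0.053352 m
830 × 0.51 × 1×10⁻⁴ = 0.04233 m
Δh = 0.04400 + 0.053352 + 0.04233 = 0.139682 m ≈ 14.0 cm

Δh ≈ 14.0 cm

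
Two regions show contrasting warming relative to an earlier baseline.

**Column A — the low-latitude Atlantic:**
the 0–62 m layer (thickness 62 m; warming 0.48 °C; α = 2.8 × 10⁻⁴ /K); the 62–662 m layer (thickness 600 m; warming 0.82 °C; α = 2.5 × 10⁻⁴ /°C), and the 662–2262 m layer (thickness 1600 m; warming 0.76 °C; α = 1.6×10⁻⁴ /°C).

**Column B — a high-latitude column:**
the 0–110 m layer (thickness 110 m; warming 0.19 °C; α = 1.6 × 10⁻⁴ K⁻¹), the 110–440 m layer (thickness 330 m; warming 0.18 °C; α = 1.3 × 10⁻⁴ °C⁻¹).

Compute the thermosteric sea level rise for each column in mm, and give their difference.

A: 326 mm; B: 11.1 mm; difference 315 mm

A 0.48 × 62 × 2.8×10⁻⁴ = 0.0083328 m
A Layer 2: 600 × 2.5×10⁻⁴ × 0.82 = 0.12300 m
A Layer 3: 1600 × 1.6×10⁻⁴ × 0.76 = 0.19456 m
A total: 0.3258928 m
B Layer 1: 0.19 × 1.6×10⁻⁴ × 110 = 0.003344 m
B 1.3×10⁻⁴ × 0.18 × 330 = 0.007722 m
B total: 0.011066 m
Difference: 0.3258928 − 0.011066 = 0.3148268 m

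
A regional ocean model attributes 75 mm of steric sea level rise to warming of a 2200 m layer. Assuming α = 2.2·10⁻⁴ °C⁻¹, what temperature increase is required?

ΔT = Δh/(αH) = 0.075 / (2.2×10⁻⁴ × 2200) ≈ 0.1550 °C

0.155 °C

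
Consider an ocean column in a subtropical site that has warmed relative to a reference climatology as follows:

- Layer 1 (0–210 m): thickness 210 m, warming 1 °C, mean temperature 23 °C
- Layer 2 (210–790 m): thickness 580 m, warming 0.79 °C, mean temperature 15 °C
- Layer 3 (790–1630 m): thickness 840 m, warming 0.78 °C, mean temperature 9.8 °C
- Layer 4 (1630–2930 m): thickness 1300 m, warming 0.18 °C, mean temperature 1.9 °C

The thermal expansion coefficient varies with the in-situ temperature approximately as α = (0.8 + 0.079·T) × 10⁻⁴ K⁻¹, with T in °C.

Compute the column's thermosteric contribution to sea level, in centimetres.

about 27 cm

Layer 1: α = (0.8 + 0.079×23)×10⁻⁴ = 2.617×10⁻⁴ K⁻¹
Layer 2: α = (0.8 + 0.079×15)×10⁻⁴ = 1.985×10⁻⁴ K⁻¹
Layer 3: α = (0.8 + 0.079×9.8)×10⁻⁴ = 1.5742×10⁻⁴ K⁻¹
Layer 4: α = (0.8 + 0.079×1.9)×10⁻⁴ = 0.9501×10⁻⁴ K⁻¹
0–210 m: 1 × 210 × 2.617×10⁻⁴ = 0.054957 m
1.985×10⁻⁴ × 580 × 0.79 = 0.0909527 m
Layer 3: 840 × 1.5742×10⁻⁴ × 0.78 = 0.103141584 m
Layer 4: 0.9501×10⁻⁴ × 1300 × 0.18 = 0.02223234 m
Δh = 0.054957 + 0.0909527 + 0.103141584 + 0.02223234 = 0.271283624 m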